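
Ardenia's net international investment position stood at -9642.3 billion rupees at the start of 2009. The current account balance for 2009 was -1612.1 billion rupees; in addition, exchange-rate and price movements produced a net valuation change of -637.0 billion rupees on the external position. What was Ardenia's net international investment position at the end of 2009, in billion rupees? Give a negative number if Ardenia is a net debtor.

-11891.4

Change in NIIP = current account + net valuation change = -1612.1 + (-637.0) = -2249.1
End-of-year NIIP = -9642.3 + (-2249.1) = -11891.4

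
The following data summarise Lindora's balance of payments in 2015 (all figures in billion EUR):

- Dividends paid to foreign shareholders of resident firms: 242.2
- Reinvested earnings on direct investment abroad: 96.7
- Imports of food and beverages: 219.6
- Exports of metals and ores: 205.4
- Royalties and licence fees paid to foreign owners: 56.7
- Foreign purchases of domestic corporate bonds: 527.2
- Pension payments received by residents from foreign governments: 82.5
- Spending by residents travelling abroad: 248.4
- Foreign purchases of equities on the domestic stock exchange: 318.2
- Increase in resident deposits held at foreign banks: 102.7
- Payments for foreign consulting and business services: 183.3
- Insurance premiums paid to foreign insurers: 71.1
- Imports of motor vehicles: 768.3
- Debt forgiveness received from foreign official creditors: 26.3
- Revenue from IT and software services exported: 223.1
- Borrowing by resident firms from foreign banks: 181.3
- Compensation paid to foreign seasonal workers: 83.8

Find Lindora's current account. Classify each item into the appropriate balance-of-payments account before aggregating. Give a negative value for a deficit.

Goods: 205.4 - 768.3 - 219.6 = -782.5
Services: -56.7 - 183.3 - 71.1 - 248.4 + 223.1 = -336.4
Primary income: 96.7 - 242.2 - 83.8 = -229.3
Secondary income: 82.5
Current account = (-782.5) + (-336.4) + (-229.3) + 82.5 = -1265.7
(Excluded from the current account — financial account: foreign purchases of domestic corporate bonds 527.2, foreign purchases of equities on the domestic stock exchange 318.2, increase in resident deposits held at foreign banks 102.7, borrowing by resident firms from foreign banks 181.3; capital account: debt forgiveness received from foreign official creditors 26.3.)

-1265.7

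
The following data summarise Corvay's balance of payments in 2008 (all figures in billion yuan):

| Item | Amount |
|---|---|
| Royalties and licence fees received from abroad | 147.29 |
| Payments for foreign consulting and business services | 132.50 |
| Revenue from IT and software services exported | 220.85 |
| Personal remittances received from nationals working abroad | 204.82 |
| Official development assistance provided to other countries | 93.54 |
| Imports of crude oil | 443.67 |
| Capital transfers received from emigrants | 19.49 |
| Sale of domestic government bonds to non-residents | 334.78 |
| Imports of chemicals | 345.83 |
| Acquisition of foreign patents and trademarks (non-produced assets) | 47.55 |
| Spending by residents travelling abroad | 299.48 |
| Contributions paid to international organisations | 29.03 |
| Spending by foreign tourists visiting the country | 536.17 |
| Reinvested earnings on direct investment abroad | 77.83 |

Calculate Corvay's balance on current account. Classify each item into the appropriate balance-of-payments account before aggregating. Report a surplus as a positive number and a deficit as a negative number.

-157.09

Goods: -443.67 - 345.83 = -789.50
Services: 147.29 - 299.48 + 536.17 + 220.85 - 132.50 = 472.33
Primary income: 77.83
Secondary income: 204.82 - 29.03 - 93.54 = 82.25
Current account = (-789.50) + 472.33 + 77.83 + 82.25 = -157.09
(Excluded from the current account — capital account: capital transfers received from emigrants 19.49, acquisition of foreign patents and trademarks (non-produced assets) 47.55; financial account: sale of domestic government bonds to non-residents 334.78.)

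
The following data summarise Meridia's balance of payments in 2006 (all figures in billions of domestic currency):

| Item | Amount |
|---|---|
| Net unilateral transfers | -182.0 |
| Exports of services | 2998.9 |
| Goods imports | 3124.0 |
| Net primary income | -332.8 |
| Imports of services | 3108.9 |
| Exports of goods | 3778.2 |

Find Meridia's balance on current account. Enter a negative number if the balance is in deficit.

29.4

Goods balance = 3778.2 - 3124.0 = 654.2
Services balance = 2998.9 - 3108.9 = -110.0
Trade balance (goods + services) = 654.2 + (-110.0) = 544.2
Net primary income = -332.8
Net secondary income = -182.0
Current account = 544.2 + (-332.8) + (-182.0) = 29.4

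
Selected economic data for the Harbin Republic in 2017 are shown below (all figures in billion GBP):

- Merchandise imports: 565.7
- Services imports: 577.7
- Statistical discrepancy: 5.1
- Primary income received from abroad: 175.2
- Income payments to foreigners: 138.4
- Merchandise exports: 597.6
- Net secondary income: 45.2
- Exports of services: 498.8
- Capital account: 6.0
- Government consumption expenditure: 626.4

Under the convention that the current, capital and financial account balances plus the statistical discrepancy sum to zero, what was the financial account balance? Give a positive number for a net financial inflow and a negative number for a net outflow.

Goods balance = 597.6 - 565.7 = 31.9
Services balance = 498.8 - 577.7 = -78.9
Trade balance (goods + services) = 31.9 + (-78.9) = -47.0
Net primary income = 175.2 - 138.4 = 36.8
Net secondary income = 45.2
Current account = -47.0 + 36.8 + 45.2 = 35.0
Financial account = -(35.0 + 6.0 + 5.1) = -46.1

-46.1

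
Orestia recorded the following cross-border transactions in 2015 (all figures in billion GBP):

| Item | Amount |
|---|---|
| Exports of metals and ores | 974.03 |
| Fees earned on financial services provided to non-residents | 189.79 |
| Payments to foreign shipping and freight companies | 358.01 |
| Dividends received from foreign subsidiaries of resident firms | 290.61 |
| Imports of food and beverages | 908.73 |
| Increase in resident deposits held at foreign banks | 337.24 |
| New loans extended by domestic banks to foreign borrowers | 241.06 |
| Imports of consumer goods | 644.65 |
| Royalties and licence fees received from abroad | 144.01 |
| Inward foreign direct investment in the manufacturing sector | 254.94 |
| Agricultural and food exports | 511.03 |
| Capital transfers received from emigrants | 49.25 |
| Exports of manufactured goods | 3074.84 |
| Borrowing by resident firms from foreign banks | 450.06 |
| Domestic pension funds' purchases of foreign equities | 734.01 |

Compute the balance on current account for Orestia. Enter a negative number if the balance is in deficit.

3272.92

Goods: 511.03 + 974.03 - 644.65 + 3074.84 - 908.73 = 3006.52
Services: -358.01 + 189.79 + 144.01 = -24.21
Primary income: 290.61
Current account = 3006.52 + (-24.21) + 290.61 = 3272.92
(Excluded from the current account — financial account: increase in resident deposits held at foreign banks 337.24, new loans extended by domestic banks to foreign borrowers 241.06, inward foreign direct investment in the manufacturing sector 254.94, borrowing by resident firms from foreign banks 450.06, domestic pension funds' purchases of foreign equities 734.01; capital account: capital transfers received from emigrants 49.25.)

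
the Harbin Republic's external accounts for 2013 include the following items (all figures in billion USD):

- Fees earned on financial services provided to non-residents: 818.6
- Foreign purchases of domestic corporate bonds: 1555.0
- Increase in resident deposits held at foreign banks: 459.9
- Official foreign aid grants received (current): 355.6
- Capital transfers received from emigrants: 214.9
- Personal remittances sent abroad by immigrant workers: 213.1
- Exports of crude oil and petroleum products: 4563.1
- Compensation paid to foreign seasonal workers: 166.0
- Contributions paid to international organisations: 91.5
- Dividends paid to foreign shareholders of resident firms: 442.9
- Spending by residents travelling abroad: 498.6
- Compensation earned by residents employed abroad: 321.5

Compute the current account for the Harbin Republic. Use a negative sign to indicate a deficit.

Goods: 4563.1
Services: -498.6 + 818.6 = 320.0
Primary income: -166.0 + 321.5 - 442.9 = -287.4
Secondary income: -213.1 - 91.5 + 355.6 = 51.0
Current account = 4563.1 + 320.0 + (-287.4) + 51.0 = 4646.7
(Excluded from the current account — financial account: foreign purchases of domestic corporate bonds 1555.0, increase in resident deposits held at foreign banks 459.9; capital account: capital transfers received from emigrants 214.9.)

4646.7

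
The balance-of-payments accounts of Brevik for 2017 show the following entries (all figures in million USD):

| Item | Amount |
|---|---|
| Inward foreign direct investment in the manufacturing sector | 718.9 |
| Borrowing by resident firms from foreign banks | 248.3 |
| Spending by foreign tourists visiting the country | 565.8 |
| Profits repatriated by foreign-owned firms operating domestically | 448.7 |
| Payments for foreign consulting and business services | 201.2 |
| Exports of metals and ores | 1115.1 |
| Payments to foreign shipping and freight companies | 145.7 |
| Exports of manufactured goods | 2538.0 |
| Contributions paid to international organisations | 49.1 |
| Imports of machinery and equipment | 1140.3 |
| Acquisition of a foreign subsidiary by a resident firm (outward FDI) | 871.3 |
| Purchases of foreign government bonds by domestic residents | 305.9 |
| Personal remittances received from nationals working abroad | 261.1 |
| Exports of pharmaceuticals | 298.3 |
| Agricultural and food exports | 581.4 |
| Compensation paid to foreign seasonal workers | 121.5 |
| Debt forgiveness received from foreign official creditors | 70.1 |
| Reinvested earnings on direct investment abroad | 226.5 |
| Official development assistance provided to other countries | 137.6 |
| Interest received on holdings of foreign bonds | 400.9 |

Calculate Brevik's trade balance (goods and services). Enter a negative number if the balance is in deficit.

Goods: 2538.0 + 581.4 - 1140.3 + 298.3 + 1115.1 = 3392.5
Services: 565.8 - 145.7 - 201.2 = 218.9
Trade balance = 3392.5 + 218.9 = 3611.4
(Excluded from the trade balance — financial account: inward foreign direct investment in the manufacturing sector 718.9, borrowing by resident firms from foreign banks 248.3, acquisition of a foreign subsidiary by a resident firm (outward FDI) 871.3, purchases of foreign government bonds by domestic residents 305.9; primary income: profits repatriated by foreign-owned firms operating domestically 448.7, compensation paid to foreign seasonal workers 121.5, reinvested earnings on direct investment abroad 226.5, interest received on holdings of foreign bonds 400.9; secondary income: contributions paid to international organisations 49.1, personal remittances received from nationals working abroad 261.1, official development assistance provided to other countries 137.6; capital account: debt forgiveness received from foreign official creditors 70.1.)

3611.4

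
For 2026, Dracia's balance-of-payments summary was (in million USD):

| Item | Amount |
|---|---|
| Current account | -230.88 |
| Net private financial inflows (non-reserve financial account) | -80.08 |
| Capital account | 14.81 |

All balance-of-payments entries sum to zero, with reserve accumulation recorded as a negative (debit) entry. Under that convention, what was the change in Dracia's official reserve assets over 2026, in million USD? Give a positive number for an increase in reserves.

Official reserve transactions balance = -((-230.88) + 14.81 + (-80.08)) = 296.15
An accumulation of reserves is recorded as a debit (negative entry), so the change in the stock of reserves is the negative of that balance.
Change in official reserves = -(296.15) = -296.15

-296.15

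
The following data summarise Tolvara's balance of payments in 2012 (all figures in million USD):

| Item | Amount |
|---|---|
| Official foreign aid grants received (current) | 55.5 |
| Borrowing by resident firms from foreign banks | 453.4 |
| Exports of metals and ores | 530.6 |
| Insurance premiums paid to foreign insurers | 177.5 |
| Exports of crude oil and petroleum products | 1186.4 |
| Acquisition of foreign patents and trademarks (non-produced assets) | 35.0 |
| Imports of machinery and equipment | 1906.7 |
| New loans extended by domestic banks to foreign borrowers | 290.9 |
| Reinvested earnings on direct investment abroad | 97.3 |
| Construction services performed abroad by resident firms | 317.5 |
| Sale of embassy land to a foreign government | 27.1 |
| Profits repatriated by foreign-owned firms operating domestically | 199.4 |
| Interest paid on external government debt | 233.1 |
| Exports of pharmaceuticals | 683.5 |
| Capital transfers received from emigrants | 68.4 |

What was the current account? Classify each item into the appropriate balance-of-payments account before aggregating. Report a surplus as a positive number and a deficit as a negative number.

354.1

Goods: 1186.4 + 683.5 - 1906.7 + 530.6 = 493.8
Services: -177.5 + 317.5 = 140.0
Primary income: 97.3 - 233.1 - 199.4 = -335.2
Secondary income: 55.5
Current account = 493.8 + 140.0 + (-335.2) + 55.5 = 354.1
(Excluded from the current account — financial account: borrowing by resident firms from foreign banks 453.4, new loans extended by domestic banks to foreign borrowers 290.9; capital account: acquisition of foreign patents and trademarks (non-produced assets) 35.0, sale of embassy land to a foreign government 27.1, capital transfers received from emigrants 68.4.)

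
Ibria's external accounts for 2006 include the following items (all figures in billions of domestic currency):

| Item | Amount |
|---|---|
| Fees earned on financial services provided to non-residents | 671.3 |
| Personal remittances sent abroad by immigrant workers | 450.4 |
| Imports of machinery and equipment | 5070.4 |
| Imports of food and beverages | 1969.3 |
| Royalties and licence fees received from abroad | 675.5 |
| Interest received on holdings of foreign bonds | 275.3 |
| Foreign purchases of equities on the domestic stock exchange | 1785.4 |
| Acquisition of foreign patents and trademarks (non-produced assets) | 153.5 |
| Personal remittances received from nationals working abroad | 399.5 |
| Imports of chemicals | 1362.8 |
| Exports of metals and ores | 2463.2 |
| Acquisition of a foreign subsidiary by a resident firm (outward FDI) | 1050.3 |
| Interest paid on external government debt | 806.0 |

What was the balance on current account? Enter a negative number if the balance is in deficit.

-5174.1

Goods: -1362.8 + 2463.2 - 5070.4 - 1969.3 = -5939.3
Services: 671.3 + 675.5 = 1346.8
Primary income: -806.0 + 275.3 = -530.7
Secondary income: -450.4 + 399.5 = -50.9
Current account = (-5939.3) + 1346.8 + (-530.7) + (-50.9) = -5174.1
(Excluded from the current account — financial account: foreign purchases of equities on the domestic stock exchange 1785.4, acquisition of a foreign subsidiary by a resident firm (outward FDI) 1050.3; capital account: acquisition of foreign patents and trademarks (non-produced assets) 153.5.)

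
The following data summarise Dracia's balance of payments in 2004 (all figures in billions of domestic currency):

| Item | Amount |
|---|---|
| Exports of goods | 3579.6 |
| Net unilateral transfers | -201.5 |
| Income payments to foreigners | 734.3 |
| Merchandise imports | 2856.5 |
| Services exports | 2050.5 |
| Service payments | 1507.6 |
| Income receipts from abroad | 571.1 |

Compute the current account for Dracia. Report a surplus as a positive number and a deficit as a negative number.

901.3

Goods balance = 3579.6 - 2856.5 = 723.1
Services balance = 2050.5 - 1507.6 = 542.9
Trade balance (goods + services) = 723.1 + 542.9 = 1266.0
Net primary income = 571.1 - 734.3 = -163.2
Net secondary income = -201.5
Current account = 1266.0 + (-163.2) + (-201.5) = 901.3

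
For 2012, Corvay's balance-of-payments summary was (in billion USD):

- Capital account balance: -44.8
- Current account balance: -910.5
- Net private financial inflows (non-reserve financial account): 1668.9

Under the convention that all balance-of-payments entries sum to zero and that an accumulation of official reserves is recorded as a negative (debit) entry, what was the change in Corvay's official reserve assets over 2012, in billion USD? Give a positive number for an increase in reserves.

Official reserve transactions balance = -((-910.5) + (-44.8) + 1668.9) = -713.6
An accumulation of reserves is recorded as a debit (negative entry), so the change in the stock of reserves is the negative of that balance.
Change in official reserves = -(-713.6) = 713.6

713.6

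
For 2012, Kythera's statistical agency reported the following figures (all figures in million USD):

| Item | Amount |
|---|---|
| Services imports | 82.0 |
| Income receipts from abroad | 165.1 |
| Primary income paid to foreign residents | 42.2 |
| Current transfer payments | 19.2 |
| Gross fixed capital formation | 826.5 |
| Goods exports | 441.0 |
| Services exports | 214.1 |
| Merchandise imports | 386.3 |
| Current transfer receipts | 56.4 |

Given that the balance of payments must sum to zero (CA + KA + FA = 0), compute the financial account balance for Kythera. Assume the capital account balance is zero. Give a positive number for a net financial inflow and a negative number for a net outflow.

Goods balance = 441.0 - 386.3 = 54.7
Services balance = 214.1 - 82.0 = 132.1
Trade balance (goods + services) = 54.7 + 132.1 = 186.8
Net primary income = 165.1 - 42.2 = 122.9
Net secondary income = 56.4 - 19.2 = 37.2
Current account = 186.8 + 122.9 + 37.2 = 346.9
Financial account = -(346.9) = -346.9

-346.9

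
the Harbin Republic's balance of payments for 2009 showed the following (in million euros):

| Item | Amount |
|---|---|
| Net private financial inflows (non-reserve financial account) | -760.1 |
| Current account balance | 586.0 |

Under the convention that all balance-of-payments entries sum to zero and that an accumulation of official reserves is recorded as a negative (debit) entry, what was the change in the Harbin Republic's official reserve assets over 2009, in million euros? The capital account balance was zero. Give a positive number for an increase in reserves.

-174.1

Official reserve transactions balance = -(586.0 + (-760.1)) = 174.1
An accumulation of reserves is recorded as a debit (negative entry), so the change in the stock of reserves is the negative of that balance.
Change in official reserves = -(174.1) = -174.1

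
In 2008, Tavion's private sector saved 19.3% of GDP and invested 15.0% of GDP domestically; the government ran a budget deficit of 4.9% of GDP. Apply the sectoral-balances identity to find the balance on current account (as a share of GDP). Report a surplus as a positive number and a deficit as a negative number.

By the sectoral-balances identity, CA = (S_private - I) + (T - G).
Private balance = 19.3 - 15.0 = 4.3
Government balance (T - G) = -4.9
CA = 4.3 + (-4.9) = -0.6

-0.6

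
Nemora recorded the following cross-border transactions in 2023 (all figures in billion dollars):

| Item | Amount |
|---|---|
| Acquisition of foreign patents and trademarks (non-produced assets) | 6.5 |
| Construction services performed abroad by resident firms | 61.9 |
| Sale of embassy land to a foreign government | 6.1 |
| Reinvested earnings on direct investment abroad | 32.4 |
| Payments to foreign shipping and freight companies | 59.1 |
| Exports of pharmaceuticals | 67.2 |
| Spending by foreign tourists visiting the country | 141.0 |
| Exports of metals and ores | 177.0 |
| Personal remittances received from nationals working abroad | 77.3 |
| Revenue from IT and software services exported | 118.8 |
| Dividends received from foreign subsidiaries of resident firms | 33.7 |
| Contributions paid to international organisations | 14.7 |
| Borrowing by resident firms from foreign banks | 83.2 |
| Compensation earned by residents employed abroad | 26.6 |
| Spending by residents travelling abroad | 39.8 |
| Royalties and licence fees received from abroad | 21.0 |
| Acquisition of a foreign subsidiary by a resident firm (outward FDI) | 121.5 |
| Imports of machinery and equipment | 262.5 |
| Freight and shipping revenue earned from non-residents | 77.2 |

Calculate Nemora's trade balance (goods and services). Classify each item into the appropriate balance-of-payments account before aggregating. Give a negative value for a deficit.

Goods: -262.5 + 177.0 + 67.2 = -18.3
Services: 61.9 + 141.0 - 39.8 + 118.8 + 77.2 - 59.1 + 21.0 = 321.0
Trade balance = -18.3 + 321.0 = 302.7
(Excluded from the trade balance — capital account: acquisition of foreign patents and trademarks (non-produced assets) 6.5, sale of embassy land to a foreign government 6.1; primary income: reinvested earnings on direct investment abroad 32.4, dividends received from foreign subsidiaries of resident firms 33.7, compensation earned by residents employed abroad 26.6; secondary income: personal remittances received from nationals working abroad 77.3, contributions paid to international organisations 14.7; financial account: borrowing by resident firms from foreign banks 83.2, acquisition of a foreign subsidiary by a resident firm (outward FDI) 121.5.)

302.7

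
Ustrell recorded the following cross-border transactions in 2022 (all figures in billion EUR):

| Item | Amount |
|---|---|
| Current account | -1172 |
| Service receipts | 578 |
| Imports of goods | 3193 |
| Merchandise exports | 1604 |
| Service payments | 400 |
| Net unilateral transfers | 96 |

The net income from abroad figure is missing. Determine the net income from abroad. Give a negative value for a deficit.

Current account = goods balance + services balance + net primary income + net secondary income
Sum of the known components = -1315
Net income from abroad = CA - (known components) = -1172 - (-1315) = 143

143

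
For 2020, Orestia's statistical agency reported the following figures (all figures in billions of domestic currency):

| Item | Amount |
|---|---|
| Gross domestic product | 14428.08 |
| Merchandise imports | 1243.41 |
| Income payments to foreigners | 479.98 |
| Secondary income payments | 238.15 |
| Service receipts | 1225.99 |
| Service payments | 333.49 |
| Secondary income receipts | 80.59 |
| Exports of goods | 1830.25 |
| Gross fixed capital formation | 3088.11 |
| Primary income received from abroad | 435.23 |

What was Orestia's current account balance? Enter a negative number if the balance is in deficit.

1277.03

Goods balance = 1830.25 - 1243.41 = 586.84
Services balance = 1225.99 - 333.49 = 892.50
Trade balance (goods + services) = 586.84 + 892.50 = 1479.34
Net primary income = 435.23 - 479.98 = -44.75
Net secondary income = 80.59 - 238.15 = -157.56
Current account = 1479.34 + (-44.75) + (-157.56) = 1277.03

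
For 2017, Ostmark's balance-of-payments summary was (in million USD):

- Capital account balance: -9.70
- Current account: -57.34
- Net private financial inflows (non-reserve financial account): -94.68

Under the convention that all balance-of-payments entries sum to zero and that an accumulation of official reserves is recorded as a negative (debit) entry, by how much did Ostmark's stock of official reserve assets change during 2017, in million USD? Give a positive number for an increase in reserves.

-161.72

Official reserve transactions balance = -((-57.34) + (-9.70) + (-94.68)) = 161.72
An accumulation of reserves is recorded as a debit (negative entry), so the change in the stock of reserves is the negative of that balance.
Change in official reserves = -(161.72) = -161.72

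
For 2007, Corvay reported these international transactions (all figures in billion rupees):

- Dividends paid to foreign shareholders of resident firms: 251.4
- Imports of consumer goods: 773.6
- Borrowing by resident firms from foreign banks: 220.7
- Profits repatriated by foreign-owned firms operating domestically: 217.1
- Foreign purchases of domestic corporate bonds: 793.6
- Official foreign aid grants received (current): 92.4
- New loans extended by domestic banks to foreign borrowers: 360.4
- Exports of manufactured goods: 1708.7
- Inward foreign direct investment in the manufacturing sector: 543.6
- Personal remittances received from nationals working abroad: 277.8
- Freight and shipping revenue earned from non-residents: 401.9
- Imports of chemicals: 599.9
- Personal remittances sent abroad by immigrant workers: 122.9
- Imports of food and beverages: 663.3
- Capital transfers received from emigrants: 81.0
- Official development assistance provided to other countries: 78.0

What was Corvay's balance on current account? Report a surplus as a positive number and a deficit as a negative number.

Goods: -663.3 + 1708.7 - 599.9 - 773.6 = -328.1
Services: 401.9
Primary income: -217.1 - 251.4 = -468.5
Secondary income: 92.4 + 277.8 - 122.9 - 78.0 = 169.3
Current account = (-328.1) + 401.9 + (-468.5) + 169.3 = -225.4
(Excluded from the current account — financial account: borrowing by resident firms from foreign banks 220.7, foreign purchases of domestic corporate bonds 793.6, new loans extended by domestic banks to foreign borrowers 360.4, inward foreign direct investment in the manufacturing sector 543.6; capital account: capital transfers received from emigrants 81.0.)

-225.4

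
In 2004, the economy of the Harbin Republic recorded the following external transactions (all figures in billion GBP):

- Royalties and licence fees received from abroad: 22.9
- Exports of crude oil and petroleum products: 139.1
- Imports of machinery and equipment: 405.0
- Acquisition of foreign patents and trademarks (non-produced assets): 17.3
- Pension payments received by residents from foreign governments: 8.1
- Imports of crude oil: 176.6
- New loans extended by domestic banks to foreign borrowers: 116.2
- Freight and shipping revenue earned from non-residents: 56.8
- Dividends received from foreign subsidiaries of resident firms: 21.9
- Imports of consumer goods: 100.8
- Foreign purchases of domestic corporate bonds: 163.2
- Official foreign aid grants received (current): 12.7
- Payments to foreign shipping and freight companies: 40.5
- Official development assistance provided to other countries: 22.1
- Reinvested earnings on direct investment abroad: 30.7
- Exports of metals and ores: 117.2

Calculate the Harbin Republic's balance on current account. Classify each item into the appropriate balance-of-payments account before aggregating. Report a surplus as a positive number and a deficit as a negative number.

Goods: -100.8 + 117.2 - 405.0 - 176.6 + 139.1 = -426.1
Services: 22.9 + 56.8 - 40.5 = 39.2
Primary income: 21.9 + 30.7 = 52.6
Secondary income: 12.7 - 22.1 + 8.1 = -1.3
Current account = (-426.1) + 39.2 + 52.6 + (-1.3) = -335.6
(Excluded from the current account — capital account: acquisition of foreign patents and trademarks (non-produced assets) 17.3; financial account: new loans extended by domestic banks to foreign borrowers 116.2, foreign purchases of domestic corporate bonds 163.2.)

-335.6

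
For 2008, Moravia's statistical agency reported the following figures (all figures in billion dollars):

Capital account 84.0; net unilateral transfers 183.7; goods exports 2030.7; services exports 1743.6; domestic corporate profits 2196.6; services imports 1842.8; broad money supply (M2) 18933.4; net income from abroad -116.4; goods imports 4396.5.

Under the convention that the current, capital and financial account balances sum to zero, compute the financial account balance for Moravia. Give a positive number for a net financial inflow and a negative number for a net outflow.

2313.7

Goods balance = 2030.7 - 4396.5 = -2365.8
Services balance = 1743.6 - 1842.8 = -99.2
Trade balance (goods + services) = -2365.8 + (-99.2) = -2465.0
Net primary income = -116.4
Net secondary income = 183.7
Current account = -2465.0 + (-116.4) + 183.7 = -2397.7
Financial account = -(-2397.7 + 84.0) = 2313.7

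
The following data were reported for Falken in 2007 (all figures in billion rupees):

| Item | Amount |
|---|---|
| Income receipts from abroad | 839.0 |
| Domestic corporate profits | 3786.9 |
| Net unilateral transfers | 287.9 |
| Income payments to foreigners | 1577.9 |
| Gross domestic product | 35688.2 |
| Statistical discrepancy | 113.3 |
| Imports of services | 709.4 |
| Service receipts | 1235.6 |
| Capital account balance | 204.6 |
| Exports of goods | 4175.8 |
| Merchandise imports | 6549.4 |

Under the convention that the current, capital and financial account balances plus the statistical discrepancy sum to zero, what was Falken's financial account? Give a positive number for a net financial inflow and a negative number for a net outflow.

Goods balance = 4175.8 - 6549.4 = -2373.6
Services balance = 1235.6 - 709.4 = 526.2
Trade balance (goods + services) = -2373.6 + 526.2 = -1847.4
Net primary income = 839.0 - 1577.9 = -738.9
Net secondary income = 287.9
Current account = -1847.4 + (-738.9) + 287.9 = -2298.4
Financial account = -(-2298.4 + 204.6 + 113.3) = 1980.5

1980.5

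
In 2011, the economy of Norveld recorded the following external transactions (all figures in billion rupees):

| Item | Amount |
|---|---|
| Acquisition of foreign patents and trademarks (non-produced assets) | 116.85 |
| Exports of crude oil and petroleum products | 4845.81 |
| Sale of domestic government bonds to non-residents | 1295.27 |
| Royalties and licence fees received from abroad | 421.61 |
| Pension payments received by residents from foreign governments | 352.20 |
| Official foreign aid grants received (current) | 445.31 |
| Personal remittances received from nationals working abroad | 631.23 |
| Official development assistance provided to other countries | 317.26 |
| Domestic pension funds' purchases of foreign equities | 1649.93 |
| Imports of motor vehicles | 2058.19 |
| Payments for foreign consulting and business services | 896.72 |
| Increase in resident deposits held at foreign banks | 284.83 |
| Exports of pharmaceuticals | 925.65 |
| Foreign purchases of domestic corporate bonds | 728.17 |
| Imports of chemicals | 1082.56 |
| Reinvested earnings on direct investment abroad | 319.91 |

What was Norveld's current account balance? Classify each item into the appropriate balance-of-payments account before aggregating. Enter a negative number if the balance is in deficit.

3586.99

Goods: 4845.81 - 2058.19 + 925.65 - 1082.56 = 2630.71
Services: 421.61 - 896.72 = -475.11
Primary income: 319.91
Secondary income: 445.31 + 352.20 - 317.26 + 631.23 = 1111.48
Current account = 2630.71 + (-475.11) + 319.91 + 1111.48 = 3586.99
(Excluded from the current account — capital account: acquisition of foreign patents and trademarks (non-produced assets) 116.85; financial account: sale of domestic government bonds to non-residents 1295.27, domestic pension funds' purchases of foreign equities 1649.93, increase in resident deposits held at foreign banks 284.83, foreign purchases of domestic corporate bonds 728.17.)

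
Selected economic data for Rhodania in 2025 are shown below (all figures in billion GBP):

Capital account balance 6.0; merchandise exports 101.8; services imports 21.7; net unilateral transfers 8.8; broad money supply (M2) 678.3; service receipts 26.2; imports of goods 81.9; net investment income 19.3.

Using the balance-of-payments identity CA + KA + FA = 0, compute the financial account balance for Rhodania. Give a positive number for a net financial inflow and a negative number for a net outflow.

Goods balance = 101.8 - 81.9 = 19.9
Services balance = 26.2 - 21.7 = 4.5
Trade balance (goods + services) = 19.9 + 4.5 = 24.4
Net primary income = 19.3
Net secondary income = 8.8
Current account = 24.4 + 19.3 + 8.8 = 52.5
Financial account = -(52.5 + 6.0) = -58.5

-58.5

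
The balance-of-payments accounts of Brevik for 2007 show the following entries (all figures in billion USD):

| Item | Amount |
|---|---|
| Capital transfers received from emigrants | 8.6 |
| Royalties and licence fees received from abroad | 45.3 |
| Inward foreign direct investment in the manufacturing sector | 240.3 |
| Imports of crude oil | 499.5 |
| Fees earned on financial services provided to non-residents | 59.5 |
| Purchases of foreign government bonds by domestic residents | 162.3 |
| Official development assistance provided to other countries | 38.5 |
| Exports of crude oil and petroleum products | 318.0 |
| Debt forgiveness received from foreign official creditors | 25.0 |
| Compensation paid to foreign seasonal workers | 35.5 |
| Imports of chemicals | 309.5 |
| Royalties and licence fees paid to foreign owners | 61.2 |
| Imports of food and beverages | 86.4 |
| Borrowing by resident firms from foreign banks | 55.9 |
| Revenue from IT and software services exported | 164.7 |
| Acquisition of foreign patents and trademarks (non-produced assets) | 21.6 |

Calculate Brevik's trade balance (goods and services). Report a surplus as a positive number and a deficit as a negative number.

Goods: -86.4 + 318.0 - 499.5 - 309.5 = -577.4
Services: 45.3 + 164.7 + 59.5 - 61.2 = 208.3
Trade balance = -577.4 + 208.3 = -369.1
(Excluded from the trade balance — capital account: capital transfers received from emigrants 8.6, debt forgiveness received from foreign official creditors 25.0, acquisition of foreign patents and trademarks (non-produced assets) 21.6; financial account: inward foreign direct investment in the manufacturing sector 240.3, purchases of foreign government bonds by domestic residents 162.3, borrowing by resident firms from foreign banks 55.9; secondary income: official development assistance provided to other countries 38.5; primary income: compensation paid to foreign seasonal workers 35.5.)

-369.1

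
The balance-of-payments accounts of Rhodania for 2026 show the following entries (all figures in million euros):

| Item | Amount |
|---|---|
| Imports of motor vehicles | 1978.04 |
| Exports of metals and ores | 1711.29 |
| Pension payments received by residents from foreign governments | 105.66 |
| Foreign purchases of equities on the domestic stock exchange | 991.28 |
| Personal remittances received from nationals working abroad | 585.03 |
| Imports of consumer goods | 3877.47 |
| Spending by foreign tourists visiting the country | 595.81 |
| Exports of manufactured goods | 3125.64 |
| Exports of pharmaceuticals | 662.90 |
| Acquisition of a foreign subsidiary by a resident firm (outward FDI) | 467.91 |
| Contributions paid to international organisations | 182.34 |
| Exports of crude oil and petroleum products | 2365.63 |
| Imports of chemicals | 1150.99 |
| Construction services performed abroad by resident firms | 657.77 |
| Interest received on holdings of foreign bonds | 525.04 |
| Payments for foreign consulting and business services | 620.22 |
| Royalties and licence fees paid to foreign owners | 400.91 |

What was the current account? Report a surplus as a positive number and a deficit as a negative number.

Goods: -3877.47 + 2365.63 + 1711.29 + 3125.64 - 1150.99 + 662.90 - 1978.04 = 858.96
Services: 595.81 - 620.22 + 657.77 - 400.91 = 232.45
Primary income: 525.04
Secondary income: -182.34 + 585.03 + 105.66 = 508.35
Current account = 858.96 + 232.45 + 525.04 + 508.35 = 2124.80
(Excluded from the current account — financial account: foreign purchases of equities on the domestic stock exchange 991.28, acquisition of a foreign subsidiary by a resident firm (outward FDI) 467.91.)

2124.80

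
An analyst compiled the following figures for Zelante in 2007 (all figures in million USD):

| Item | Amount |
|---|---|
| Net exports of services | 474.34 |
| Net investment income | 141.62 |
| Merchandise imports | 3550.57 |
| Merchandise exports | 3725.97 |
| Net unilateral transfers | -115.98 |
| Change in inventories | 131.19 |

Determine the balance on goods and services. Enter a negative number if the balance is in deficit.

649.74

Goods balance = 3725.97 - 3550.57 = 175.40
Services balance = 474.34
Trade balance (goods + services) = 175.40 + 474.34 = 649.74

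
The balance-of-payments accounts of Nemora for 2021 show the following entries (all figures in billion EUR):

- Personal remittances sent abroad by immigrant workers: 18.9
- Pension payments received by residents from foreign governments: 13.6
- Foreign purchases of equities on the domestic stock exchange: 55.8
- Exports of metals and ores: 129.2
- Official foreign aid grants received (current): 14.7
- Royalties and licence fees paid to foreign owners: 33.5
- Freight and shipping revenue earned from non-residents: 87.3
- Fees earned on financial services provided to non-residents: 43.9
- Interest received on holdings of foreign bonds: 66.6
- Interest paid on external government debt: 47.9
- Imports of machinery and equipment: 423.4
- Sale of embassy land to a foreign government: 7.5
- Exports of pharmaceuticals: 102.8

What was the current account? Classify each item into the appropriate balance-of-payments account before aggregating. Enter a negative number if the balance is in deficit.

-65.6

Goods: 129.2 - 423.4 + 102.8 = -191.4
Services: 87.3 + 43.9 - 33.5 = 97.7
Primary income: -47.9 + 66.6 = 18.7
Secondary income: 14.7 - 18.9 + 13.6 = 9.4
Current account = (-191.4) + 97.7 + 18.7 + 9.4 = -65.6
(Excluded from the current account — financial account: foreign purchases of equities on the domestic stock exchange 55.8; capital account: sale of embassy land to a foreign government 7.5.)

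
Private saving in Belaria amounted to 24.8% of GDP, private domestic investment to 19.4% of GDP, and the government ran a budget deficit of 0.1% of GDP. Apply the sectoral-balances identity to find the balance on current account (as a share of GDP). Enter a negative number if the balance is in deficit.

5.3

By the sectoral-balances identity, CA = (S_private - I) + (T - G).
Private balance = 24.8 - 19.4 = 5.4
Government balance (T - G) = -0.1
CA = 5.4 + (-0.1) = 5.3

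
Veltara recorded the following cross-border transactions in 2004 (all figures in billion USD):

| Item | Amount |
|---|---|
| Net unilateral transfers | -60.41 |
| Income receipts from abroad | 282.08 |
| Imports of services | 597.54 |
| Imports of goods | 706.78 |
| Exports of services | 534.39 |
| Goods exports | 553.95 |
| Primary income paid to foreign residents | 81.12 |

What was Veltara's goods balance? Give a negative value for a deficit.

-152.83

Goods balance = 553.95 - 706.78 = -152.83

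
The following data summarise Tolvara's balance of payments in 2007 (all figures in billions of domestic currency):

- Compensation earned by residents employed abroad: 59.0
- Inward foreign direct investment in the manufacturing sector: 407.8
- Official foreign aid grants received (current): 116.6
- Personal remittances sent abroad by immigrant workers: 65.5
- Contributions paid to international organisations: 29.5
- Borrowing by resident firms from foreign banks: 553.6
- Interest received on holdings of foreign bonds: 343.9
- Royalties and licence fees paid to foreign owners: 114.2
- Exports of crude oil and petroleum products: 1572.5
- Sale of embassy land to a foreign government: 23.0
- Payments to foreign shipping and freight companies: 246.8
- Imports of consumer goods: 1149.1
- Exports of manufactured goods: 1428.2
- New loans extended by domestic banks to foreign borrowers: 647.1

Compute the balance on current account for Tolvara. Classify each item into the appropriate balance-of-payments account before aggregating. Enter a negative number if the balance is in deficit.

Goods: 1572.5 + 1428.2 - 1149.1 = 1851.6
Services: -114.2 - 246.8 = -361.0
Primary income: 343.9 + 59.0 = 402.9
Secondary income: 116.6 - 65.5 - 29.5 = 21.6
Current account = 1851.6 + (-361.0) + 402.9 + 21.6 = 1915.1
(Excluded from the current account — financial account: inward foreign direct investment in the manufacturing sector 407.8, borrowing by resident firms from foreign banks 553.6, new loans extended by domestic banks to foreign borrowers 647.1; capital account: sale of embassy land to a foreign government 23.0.)

1915.1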